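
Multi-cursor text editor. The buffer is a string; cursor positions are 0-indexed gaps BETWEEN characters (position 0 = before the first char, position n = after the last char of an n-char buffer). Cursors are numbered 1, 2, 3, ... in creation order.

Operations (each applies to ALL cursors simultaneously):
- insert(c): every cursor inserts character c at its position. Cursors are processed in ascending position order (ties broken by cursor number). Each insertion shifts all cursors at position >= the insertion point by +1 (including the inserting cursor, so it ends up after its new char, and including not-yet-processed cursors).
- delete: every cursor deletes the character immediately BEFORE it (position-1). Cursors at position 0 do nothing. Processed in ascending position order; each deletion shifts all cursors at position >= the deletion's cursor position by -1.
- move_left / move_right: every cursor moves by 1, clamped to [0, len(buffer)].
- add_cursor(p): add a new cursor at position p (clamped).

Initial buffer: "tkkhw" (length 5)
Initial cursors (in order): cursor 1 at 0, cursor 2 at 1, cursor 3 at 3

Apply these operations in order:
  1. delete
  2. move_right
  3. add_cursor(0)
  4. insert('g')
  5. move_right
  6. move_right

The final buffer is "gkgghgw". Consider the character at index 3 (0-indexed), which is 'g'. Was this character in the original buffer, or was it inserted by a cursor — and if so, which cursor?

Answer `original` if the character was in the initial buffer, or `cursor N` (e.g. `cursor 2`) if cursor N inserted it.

Answer: cursor 2

Derivation:
After op 1 (delete): buffer="khw" (len 3), cursors c1@0 c2@0 c3@1, authorship ...
After op 2 (move_right): buffer="khw" (len 3), cursors c1@1 c2@1 c3@2, authorship ...
After op 3 (add_cursor(0)): buffer="khw" (len 3), cursors c4@0 c1@1 c2@1 c3@2, authorship ...
After op 4 (insert('g')): buffer="gkgghgw" (len 7), cursors c4@1 c1@4 c2@4 c3@6, authorship 4.12.3.
After op 5 (move_right): buffer="gkgghgw" (len 7), cursors c4@2 c1@5 c2@5 c3@7, authorship 4.12.3.
After op 6 (move_right): buffer="gkgghgw" (len 7), cursors c4@3 c1@6 c2@6 c3@7, authorship 4.12.3.
Authorship (.=original, N=cursor N): 4 . 1 2 . 3 .
Index 3: author = 2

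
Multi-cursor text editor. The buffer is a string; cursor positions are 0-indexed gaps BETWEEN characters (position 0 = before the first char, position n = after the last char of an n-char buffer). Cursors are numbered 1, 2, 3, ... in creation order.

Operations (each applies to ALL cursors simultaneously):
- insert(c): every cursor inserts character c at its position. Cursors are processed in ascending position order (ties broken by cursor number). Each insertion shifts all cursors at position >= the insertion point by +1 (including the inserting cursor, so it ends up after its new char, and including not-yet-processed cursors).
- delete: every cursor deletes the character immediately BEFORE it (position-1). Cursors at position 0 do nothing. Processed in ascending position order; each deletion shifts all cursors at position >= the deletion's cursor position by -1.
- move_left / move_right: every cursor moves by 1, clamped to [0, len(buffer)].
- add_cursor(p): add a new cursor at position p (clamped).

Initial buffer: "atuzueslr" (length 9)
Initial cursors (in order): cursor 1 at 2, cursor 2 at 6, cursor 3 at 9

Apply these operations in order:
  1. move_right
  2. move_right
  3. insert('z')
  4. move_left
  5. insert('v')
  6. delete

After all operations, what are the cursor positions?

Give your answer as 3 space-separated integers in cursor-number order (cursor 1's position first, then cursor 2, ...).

After op 1 (move_right): buffer="atuzueslr" (len 9), cursors c1@3 c2@7 c3@9, authorship .........
After op 2 (move_right): buffer="atuzueslr" (len 9), cursors c1@4 c2@8 c3@9, authorship .........
After op 3 (insert('z')): buffer="atuzzueslzrz" (len 12), cursors c1@5 c2@10 c3@12, authorship ....1....2.3
After op 4 (move_left): buffer="atuzzueslzrz" (len 12), cursors c1@4 c2@9 c3@11, authorship ....1....2.3
After op 5 (insert('v')): buffer="atuzvzueslvzrvz" (len 15), cursors c1@5 c2@11 c3@14, authorship ....11....22.33
After op 6 (delete): buffer="atuzzueslzrz" (len 12), cursors c1@4 c2@9 c3@11, authorship ....1....2.3

Answer: 4 9 11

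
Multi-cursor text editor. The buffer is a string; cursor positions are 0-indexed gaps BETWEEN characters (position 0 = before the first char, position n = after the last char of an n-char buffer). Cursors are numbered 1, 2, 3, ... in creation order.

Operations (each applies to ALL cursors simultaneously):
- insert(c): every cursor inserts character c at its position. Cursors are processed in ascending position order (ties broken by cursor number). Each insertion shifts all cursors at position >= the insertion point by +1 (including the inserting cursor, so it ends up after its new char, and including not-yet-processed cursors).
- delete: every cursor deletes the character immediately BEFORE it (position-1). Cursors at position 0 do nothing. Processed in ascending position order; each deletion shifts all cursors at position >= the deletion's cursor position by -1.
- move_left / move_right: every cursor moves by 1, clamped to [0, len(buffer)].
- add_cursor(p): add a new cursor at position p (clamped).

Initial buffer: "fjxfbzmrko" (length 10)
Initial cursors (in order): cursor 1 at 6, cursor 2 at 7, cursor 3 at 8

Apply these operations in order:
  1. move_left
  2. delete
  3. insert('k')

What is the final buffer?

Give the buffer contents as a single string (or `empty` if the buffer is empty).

After op 1 (move_left): buffer="fjxfbzmrko" (len 10), cursors c1@5 c2@6 c3@7, authorship ..........
After op 2 (delete): buffer="fjxfrko" (len 7), cursors c1@4 c2@4 c3@4, authorship .......
After op 3 (insert('k')): buffer="fjxfkkkrko" (len 10), cursors c1@7 c2@7 c3@7, authorship ....123...

Answer: fjxfkkkrko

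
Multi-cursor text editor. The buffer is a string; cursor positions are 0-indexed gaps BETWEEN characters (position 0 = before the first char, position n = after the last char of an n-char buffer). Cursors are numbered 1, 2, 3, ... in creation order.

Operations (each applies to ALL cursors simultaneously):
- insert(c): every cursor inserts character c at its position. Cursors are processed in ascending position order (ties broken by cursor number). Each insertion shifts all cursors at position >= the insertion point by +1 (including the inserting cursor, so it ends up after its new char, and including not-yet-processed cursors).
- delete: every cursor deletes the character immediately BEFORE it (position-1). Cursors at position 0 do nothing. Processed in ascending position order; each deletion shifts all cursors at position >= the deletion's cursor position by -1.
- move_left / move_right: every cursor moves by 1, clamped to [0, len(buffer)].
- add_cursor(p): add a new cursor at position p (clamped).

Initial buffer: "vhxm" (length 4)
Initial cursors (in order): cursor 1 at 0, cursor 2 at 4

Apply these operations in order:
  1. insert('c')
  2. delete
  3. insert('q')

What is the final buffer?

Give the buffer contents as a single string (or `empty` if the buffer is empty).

After op 1 (insert('c')): buffer="cvhxmc" (len 6), cursors c1@1 c2@6, authorship 1....2
After op 2 (delete): buffer="vhxm" (len 4), cursors c1@0 c2@4, authorship ....
After op 3 (insert('q')): buffer="qvhxmq" (len 6), cursors c1@1 c2@6, authorship 1....2

Answer: qvhxmq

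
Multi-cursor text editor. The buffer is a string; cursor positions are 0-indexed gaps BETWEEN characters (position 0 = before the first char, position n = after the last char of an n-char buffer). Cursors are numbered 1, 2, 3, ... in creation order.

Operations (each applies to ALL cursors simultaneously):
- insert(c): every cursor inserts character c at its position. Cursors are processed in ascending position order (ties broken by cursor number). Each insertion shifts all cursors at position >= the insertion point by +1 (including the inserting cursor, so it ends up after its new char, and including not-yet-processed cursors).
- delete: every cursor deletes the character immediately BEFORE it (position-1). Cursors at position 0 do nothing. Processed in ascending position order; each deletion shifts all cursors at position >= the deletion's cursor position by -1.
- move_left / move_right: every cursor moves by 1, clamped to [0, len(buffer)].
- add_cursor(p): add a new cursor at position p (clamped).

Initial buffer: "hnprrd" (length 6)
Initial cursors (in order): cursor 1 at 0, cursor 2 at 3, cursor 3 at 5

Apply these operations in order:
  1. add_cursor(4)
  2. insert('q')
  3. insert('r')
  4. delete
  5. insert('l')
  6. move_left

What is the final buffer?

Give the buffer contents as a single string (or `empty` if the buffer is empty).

After op 1 (add_cursor(4)): buffer="hnprrd" (len 6), cursors c1@0 c2@3 c4@4 c3@5, authorship ......
After op 2 (insert('q')): buffer="qhnpqrqrqd" (len 10), cursors c1@1 c2@5 c4@7 c3@9, authorship 1...2.4.3.
After op 3 (insert('r')): buffer="qrhnpqrrqrrqrd" (len 14), cursors c1@2 c2@7 c4@10 c3@13, authorship 11...22.44.33.
After op 4 (delete): buffer="qhnpqrqrqd" (len 10), cursors c1@1 c2@5 c4@7 c3@9, authorship 1...2.4.3.
After op 5 (insert('l')): buffer="qlhnpqlrqlrqld" (len 14), cursors c1@2 c2@7 c4@10 c3@13, authorship 11...22.44.33.
After op 6 (move_left): buffer="qlhnpqlrqlrqld" (len 14), cursors c1@1 c2@6 c4@9 c3@12, authorship 11...22.44.33.

Answer: qlhnpqlrqlrqld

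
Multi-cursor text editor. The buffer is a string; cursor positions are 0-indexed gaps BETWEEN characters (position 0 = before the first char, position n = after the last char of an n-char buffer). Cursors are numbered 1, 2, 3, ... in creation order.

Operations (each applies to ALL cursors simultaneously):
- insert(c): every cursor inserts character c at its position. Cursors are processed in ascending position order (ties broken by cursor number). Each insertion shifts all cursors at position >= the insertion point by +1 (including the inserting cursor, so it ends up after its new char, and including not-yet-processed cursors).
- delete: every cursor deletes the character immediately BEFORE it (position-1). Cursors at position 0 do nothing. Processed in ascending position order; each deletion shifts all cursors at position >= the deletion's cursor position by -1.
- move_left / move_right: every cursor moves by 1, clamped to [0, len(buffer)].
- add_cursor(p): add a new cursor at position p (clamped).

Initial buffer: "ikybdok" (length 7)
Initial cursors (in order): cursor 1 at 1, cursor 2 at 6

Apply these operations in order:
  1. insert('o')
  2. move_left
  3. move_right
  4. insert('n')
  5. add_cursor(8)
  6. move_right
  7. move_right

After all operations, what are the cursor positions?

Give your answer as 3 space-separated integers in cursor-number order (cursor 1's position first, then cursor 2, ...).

After op 1 (insert('o')): buffer="iokybdook" (len 9), cursors c1@2 c2@8, authorship .1.....2.
After op 2 (move_left): buffer="iokybdook" (len 9), cursors c1@1 c2@7, authorship .1.....2.
After op 3 (move_right): buffer="iokybdook" (len 9), cursors c1@2 c2@8, authorship .1.....2.
After op 4 (insert('n')): buffer="ionkybdoonk" (len 11), cursors c1@3 c2@10, authorship .11.....22.
After op 5 (add_cursor(8)): buffer="ionkybdoonk" (len 11), cursors c1@3 c3@8 c2@10, authorship .11.....22.
After op 6 (move_right): buffer="ionkybdoonk" (len 11), cursors c1@4 c3@9 c2@11, authorship .11.....22.
After op 7 (move_right): buffer="ionkybdoonk" (len 11), cursors c1@5 c3@10 c2@11, authorship .11.....22.

Answer: 5 11 10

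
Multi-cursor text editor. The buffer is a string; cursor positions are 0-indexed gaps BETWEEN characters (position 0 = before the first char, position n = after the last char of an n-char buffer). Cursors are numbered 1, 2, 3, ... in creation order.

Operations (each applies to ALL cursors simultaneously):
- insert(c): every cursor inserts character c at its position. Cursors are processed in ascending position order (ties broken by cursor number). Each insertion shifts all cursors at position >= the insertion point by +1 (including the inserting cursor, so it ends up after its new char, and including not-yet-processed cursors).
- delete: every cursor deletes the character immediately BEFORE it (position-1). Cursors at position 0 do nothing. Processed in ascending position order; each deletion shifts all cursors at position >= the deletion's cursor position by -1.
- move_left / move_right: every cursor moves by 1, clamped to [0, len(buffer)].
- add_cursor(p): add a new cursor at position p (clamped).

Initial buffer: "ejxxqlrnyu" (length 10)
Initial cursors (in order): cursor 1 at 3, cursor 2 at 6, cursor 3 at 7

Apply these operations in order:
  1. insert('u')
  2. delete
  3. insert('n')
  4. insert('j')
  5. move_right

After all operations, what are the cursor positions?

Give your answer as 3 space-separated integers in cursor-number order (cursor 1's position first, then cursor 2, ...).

After op 1 (insert('u')): buffer="ejxuxqlurunyu" (len 13), cursors c1@4 c2@8 c3@10, authorship ...1...2.3...
After op 2 (delete): buffer="ejxxqlrnyu" (len 10), cursors c1@3 c2@6 c3@7, authorship ..........
After op 3 (insert('n')): buffer="ejxnxqlnrnnyu" (len 13), cursors c1@4 c2@8 c3@10, authorship ...1...2.3...
After op 4 (insert('j')): buffer="ejxnjxqlnjrnjnyu" (len 16), cursors c1@5 c2@10 c3@13, authorship ...11...22.33...
After op 5 (move_right): buffer="ejxnjxqlnjrnjnyu" (len 16), cursors c1@6 c2@11 c3@14, authorship ...11...22.33...

Answer: 6 11 14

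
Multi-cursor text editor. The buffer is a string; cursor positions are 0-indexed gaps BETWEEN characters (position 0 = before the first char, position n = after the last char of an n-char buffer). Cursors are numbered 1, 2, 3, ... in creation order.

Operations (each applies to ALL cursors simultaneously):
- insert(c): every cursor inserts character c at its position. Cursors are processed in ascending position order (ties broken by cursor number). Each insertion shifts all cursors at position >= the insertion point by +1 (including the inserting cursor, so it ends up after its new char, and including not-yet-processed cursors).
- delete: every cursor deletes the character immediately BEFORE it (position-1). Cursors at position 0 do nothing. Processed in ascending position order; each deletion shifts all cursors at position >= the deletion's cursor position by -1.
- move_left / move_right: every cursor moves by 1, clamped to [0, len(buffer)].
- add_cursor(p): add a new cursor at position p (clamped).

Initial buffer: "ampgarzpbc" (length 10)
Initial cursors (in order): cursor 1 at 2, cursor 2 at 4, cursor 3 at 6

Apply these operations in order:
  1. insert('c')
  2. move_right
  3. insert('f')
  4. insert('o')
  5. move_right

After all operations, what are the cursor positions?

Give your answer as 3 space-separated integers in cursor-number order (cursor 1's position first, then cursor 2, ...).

After op 1 (insert('c')): buffer="amcpgcarczpbc" (len 13), cursors c1@3 c2@6 c3@9, authorship ..1..2..3....
After op 2 (move_right): buffer="amcpgcarczpbc" (len 13), cursors c1@4 c2@7 c3@10, authorship ..1..2..3....
After op 3 (insert('f')): buffer="amcpfgcafrczfpbc" (len 16), cursors c1@5 c2@9 c3@13, authorship ..1.1.2.2.3.3...
After op 4 (insert('o')): buffer="amcpfogcaforczfopbc" (len 19), cursors c1@6 c2@11 c3@16, authorship ..1.11.2.22.3.33...
After op 5 (move_right): buffer="amcpfogcaforczfopbc" (len 19), cursors c1@7 c2@12 c3@17, authorship ..1.11.2.22.3.33...

Answer: 7 12 17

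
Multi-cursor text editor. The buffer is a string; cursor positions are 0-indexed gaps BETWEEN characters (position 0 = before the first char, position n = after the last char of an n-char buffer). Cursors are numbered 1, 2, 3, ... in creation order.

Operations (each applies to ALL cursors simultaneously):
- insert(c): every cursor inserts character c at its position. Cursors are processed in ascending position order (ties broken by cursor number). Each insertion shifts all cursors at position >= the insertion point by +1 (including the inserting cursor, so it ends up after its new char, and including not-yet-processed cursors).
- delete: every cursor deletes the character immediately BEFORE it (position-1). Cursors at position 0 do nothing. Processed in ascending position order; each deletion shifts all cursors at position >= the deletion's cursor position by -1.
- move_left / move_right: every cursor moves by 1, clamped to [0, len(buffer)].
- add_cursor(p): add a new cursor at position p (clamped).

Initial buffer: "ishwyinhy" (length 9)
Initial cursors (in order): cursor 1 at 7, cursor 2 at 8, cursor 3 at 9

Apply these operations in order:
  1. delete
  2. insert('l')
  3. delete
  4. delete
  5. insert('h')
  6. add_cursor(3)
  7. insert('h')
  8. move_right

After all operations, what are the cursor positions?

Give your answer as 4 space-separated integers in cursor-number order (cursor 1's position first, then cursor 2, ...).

Answer: 10 10 10 5

Derivation:
After op 1 (delete): buffer="ishwyi" (len 6), cursors c1@6 c2@6 c3@6, authorship ......
After op 2 (insert('l')): buffer="ishwyilll" (len 9), cursors c1@9 c2@9 c3@9, authorship ......123
After op 3 (delete): buffer="ishwyi" (len 6), cursors c1@6 c2@6 c3@6, authorship ......
After op 4 (delete): buffer="ish" (len 3), cursors c1@3 c2@3 c3@3, authorship ...
After op 5 (insert('h')): buffer="ishhhh" (len 6), cursors c1@6 c2@6 c3@6, authorship ...123
After op 6 (add_cursor(3)): buffer="ishhhh" (len 6), cursors c4@3 c1@6 c2@6 c3@6, authorship ...123
After op 7 (insert('h')): buffer="ishhhhhhhh" (len 10), cursors c4@4 c1@10 c2@10 c3@10, authorship ...4123123
After op 8 (move_right): buffer="ishhhhhhhh" (len 10), cursors c4@5 c1@10 c2@10 c3@10, authorship ...4123123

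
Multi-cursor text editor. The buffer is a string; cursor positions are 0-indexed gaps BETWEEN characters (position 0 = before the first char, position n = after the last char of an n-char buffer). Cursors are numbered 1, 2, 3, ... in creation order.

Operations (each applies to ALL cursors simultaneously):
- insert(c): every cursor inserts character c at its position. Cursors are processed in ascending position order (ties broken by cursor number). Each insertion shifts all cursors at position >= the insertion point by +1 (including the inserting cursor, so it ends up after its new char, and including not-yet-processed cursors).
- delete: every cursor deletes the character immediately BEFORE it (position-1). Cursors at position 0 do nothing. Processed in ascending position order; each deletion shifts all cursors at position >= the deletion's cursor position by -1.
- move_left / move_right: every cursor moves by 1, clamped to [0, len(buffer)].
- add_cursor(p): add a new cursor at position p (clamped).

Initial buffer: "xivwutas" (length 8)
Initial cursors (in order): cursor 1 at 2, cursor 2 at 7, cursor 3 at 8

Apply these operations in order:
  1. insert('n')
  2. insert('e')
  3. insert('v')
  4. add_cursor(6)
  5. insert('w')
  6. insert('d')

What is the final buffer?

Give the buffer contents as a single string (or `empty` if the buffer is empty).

After op 1 (insert('n')): buffer="xinvwutansn" (len 11), cursors c1@3 c2@9 c3@11, authorship ..1.....2.3
After op 2 (insert('e')): buffer="xinevwutanesne" (len 14), cursors c1@4 c2@11 c3@14, authorship ..11.....22.33
After op 3 (insert('v')): buffer="xinevvwutanevsnev" (len 17), cursors c1@5 c2@13 c3@17, authorship ..111.....222.333
After op 4 (add_cursor(6)): buffer="xinevvwutanevsnev" (len 17), cursors c1@5 c4@6 c2@13 c3@17, authorship ..111.....222.333
After op 5 (insert('w')): buffer="xinevwvwwutanevwsnevw" (len 21), cursors c1@6 c4@8 c2@16 c3@21, authorship ..1111.4....2222.3333
After op 6 (insert('d')): buffer="xinevwdvwdwutanevwdsnevwd" (len 25), cursors c1@7 c4@10 c2@19 c3@25, authorship ..11111.44....22222.33333

Answer: xinevwdvwdwutanevwdsnevwd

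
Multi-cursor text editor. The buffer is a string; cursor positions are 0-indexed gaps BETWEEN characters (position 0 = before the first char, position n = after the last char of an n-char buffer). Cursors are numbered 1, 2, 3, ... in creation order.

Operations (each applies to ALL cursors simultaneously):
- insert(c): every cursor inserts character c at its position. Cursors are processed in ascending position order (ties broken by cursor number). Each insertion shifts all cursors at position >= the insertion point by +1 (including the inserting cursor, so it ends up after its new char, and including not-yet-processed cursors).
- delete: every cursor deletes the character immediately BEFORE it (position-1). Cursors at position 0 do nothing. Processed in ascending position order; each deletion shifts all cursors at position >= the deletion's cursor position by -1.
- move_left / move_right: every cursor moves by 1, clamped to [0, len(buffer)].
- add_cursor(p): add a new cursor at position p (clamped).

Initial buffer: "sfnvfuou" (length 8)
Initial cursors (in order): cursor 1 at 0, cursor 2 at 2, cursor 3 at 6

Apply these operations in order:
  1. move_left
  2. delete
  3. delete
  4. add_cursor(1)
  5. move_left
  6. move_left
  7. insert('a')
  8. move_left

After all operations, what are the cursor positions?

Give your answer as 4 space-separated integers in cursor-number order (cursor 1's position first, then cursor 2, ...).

Answer: 3 3 3 3

Derivation:
After op 1 (move_left): buffer="sfnvfuou" (len 8), cursors c1@0 c2@1 c3@5, authorship ........
After op 2 (delete): buffer="fnvuou" (len 6), cursors c1@0 c2@0 c3@3, authorship ......
After op 3 (delete): buffer="fnuou" (len 5), cursors c1@0 c2@0 c3@2, authorship .....
After op 4 (add_cursor(1)): buffer="fnuou" (len 5), cursors c1@0 c2@0 c4@1 c3@2, authorship .....
After op 5 (move_left): buffer="fnuou" (len 5), cursors c1@0 c2@0 c4@0 c3@1, authorship .....
After op 6 (move_left): buffer="fnuou" (len 5), cursors c1@0 c2@0 c3@0 c4@0, authorship .....
After op 7 (insert('a')): buffer="aaaafnuou" (len 9), cursors c1@4 c2@4 c3@4 c4@4, authorship 1234.....
After op 8 (move_left): buffer="aaaafnuou" (len 9), cursors c1@3 c2@3 c3@3 c4@3, authorship 1234.....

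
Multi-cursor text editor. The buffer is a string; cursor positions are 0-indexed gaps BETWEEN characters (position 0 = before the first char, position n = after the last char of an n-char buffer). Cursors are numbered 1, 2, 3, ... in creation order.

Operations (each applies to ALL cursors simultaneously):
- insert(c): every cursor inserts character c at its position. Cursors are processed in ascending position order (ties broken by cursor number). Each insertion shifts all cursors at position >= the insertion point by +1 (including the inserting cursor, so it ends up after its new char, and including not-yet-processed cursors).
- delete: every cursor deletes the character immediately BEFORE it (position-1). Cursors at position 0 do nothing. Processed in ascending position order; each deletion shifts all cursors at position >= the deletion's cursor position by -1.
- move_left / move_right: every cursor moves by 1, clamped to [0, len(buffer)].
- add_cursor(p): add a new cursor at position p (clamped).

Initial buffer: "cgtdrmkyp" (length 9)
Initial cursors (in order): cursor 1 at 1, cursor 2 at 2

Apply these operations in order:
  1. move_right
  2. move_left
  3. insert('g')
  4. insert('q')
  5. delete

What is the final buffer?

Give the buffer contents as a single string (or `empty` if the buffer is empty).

Answer: cgggtdrmkyp

Derivation:
After op 1 (move_right): buffer="cgtdrmkyp" (len 9), cursors c1@2 c2@3, authorship .........
After op 2 (move_left): buffer="cgtdrmkyp" (len 9), cursors c1@1 c2@2, authorship .........
After op 3 (insert('g')): buffer="cgggtdrmkyp" (len 11), cursors c1@2 c2@4, authorship .1.2.......
After op 4 (insert('q')): buffer="cgqggqtdrmkyp" (len 13), cursors c1@3 c2@6, authorship .11.22.......
After op 5 (delete): buffer="cgggtdrmkyp" (len 11), cursors c1@2 c2@4, authorship .1.2.......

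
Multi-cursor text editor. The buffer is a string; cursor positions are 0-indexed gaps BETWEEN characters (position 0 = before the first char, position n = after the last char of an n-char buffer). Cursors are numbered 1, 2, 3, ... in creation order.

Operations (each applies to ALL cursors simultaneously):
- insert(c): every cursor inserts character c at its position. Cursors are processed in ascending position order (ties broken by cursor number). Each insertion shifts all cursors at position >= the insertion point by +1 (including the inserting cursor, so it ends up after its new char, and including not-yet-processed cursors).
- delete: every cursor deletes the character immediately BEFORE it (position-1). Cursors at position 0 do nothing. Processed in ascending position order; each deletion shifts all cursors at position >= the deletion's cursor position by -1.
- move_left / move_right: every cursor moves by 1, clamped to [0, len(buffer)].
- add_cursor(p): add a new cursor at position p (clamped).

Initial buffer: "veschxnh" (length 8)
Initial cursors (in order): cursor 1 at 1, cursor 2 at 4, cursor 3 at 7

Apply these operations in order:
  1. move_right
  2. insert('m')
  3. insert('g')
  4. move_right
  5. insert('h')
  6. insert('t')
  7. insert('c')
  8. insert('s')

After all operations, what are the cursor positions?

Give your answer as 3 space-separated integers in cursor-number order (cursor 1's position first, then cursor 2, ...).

After op 1 (move_right): buffer="veschxnh" (len 8), cursors c1@2 c2@5 c3@8, authorship ........
After op 2 (insert('m')): buffer="vemschmxnhm" (len 11), cursors c1@3 c2@7 c3@11, authorship ..1...2...3
After op 3 (insert('g')): buffer="vemgschmgxnhmg" (len 14), cursors c1@4 c2@9 c3@14, authorship ..11...22...33
After op 4 (move_right): buffer="vemgschmgxnhmg" (len 14), cursors c1@5 c2@10 c3@14, authorship ..11...22...33
After op 5 (insert('h')): buffer="vemgshchmgxhnhmgh" (len 17), cursors c1@6 c2@12 c3@17, authorship ..11.1..22.2..333
After op 6 (insert('t')): buffer="vemgshtchmgxhtnhmght" (len 20), cursors c1@7 c2@14 c3@20, authorship ..11.11..22.22..3333
After op 7 (insert('c')): buffer="vemgshtcchmgxhtcnhmghtc" (len 23), cursors c1@8 c2@16 c3@23, authorship ..11.111..22.222..33333
After op 8 (insert('s')): buffer="vemgshtcschmgxhtcsnhmghtcs" (len 26), cursors c1@9 c2@18 c3@26, authorship ..11.1111..22.2222..333333

Answer: 9 18 26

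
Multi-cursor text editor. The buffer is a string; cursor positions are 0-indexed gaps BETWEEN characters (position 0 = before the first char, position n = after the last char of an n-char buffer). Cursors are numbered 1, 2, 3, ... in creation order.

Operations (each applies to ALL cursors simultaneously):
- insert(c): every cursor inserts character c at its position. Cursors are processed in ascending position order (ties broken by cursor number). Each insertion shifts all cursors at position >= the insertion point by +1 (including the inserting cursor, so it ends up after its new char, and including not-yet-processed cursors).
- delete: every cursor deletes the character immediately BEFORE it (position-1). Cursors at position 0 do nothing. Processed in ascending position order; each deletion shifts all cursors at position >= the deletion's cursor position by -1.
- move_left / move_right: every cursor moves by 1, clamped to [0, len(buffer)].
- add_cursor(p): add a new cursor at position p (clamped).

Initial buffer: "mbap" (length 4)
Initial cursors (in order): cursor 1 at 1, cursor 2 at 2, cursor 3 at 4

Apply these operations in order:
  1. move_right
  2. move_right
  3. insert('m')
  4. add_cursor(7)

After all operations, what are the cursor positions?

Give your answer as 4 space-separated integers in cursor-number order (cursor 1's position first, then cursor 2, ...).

After op 1 (move_right): buffer="mbap" (len 4), cursors c1@2 c2@3 c3@4, authorship ....
After op 2 (move_right): buffer="mbap" (len 4), cursors c1@3 c2@4 c3@4, authorship ....
After op 3 (insert('m')): buffer="mbampmm" (len 7), cursors c1@4 c2@7 c3@7, authorship ...1.23
After op 4 (add_cursor(7)): buffer="mbampmm" (len 7), cursors c1@4 c2@7 c3@7 c4@7, authorship ...1.23

Answer: 4 7 7 7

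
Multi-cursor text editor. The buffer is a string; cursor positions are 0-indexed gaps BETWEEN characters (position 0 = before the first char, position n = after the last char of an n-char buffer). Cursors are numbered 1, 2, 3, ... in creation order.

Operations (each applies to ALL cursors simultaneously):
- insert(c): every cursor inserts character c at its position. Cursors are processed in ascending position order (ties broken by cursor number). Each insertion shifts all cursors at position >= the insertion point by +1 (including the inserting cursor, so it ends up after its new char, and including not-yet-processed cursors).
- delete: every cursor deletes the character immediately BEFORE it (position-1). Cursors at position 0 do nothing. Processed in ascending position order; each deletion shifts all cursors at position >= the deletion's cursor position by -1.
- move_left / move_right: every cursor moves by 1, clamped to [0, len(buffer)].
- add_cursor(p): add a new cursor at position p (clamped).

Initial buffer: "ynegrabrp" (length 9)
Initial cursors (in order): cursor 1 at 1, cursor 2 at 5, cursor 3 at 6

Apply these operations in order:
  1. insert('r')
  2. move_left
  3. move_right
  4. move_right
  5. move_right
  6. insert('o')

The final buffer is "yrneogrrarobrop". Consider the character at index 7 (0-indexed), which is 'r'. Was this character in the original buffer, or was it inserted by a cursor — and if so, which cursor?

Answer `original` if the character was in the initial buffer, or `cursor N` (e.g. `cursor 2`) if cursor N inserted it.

After op 1 (insert('r')): buffer="yrnegrrarbrp" (len 12), cursors c1@2 c2@7 c3@9, authorship .1....2.3...
After op 2 (move_left): buffer="yrnegrrarbrp" (len 12), cursors c1@1 c2@6 c3@8, authorship .1....2.3...
After op 3 (move_right): buffer="yrnegrrarbrp" (len 12), cursors c1@2 c2@7 c3@9, authorship .1....2.3...
After op 4 (move_right): buffer="yrnegrrarbrp" (len 12), cursors c1@3 c2@8 c3@10, authorship .1....2.3...
After op 5 (move_right): buffer="yrnegrrarbrp" (len 12), cursors c1@4 c2@9 c3@11, authorship .1....2.3...
After op 6 (insert('o')): buffer="yrneogrrarobrop" (len 15), cursors c1@5 c2@11 c3@14, authorship .1..1..2.32..3.
Authorship (.=original, N=cursor N): . 1 . . 1 . . 2 . 3 2 . . 3 .
Index 7: author = 2

Answer: cursor 2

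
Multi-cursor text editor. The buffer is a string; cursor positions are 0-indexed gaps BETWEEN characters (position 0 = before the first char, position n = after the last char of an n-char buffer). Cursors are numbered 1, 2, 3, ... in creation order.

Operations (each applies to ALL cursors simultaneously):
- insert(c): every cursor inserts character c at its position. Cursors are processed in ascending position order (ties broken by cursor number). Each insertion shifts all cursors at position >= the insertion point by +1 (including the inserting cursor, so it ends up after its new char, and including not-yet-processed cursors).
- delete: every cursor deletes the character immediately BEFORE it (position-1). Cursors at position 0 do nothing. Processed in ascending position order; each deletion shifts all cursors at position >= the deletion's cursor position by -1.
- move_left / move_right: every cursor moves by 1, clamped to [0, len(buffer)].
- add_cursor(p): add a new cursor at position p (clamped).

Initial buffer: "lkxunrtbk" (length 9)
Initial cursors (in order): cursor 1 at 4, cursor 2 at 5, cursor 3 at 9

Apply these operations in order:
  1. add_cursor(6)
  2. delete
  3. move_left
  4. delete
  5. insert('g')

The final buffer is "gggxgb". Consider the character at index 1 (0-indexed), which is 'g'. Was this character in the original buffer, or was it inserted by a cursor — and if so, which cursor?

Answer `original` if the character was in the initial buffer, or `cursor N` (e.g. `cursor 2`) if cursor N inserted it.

Answer: cursor 2

Derivation:
After op 1 (add_cursor(6)): buffer="lkxunrtbk" (len 9), cursors c1@4 c2@5 c4@6 c3@9, authorship .........
After op 2 (delete): buffer="lkxtb" (len 5), cursors c1@3 c2@3 c4@3 c3@5, authorship .....
After op 3 (move_left): buffer="lkxtb" (len 5), cursors c1@2 c2@2 c4@2 c3@4, authorship .....
After op 4 (delete): buffer="xb" (len 2), cursors c1@0 c2@0 c4@0 c3@1, authorship ..
After op 5 (insert('g')): buffer="gggxgb" (len 6), cursors c1@3 c2@3 c4@3 c3@5, authorship 124.3.
Authorship (.=original, N=cursor N): 1 2 4 . 3 .
Index 1: author = 2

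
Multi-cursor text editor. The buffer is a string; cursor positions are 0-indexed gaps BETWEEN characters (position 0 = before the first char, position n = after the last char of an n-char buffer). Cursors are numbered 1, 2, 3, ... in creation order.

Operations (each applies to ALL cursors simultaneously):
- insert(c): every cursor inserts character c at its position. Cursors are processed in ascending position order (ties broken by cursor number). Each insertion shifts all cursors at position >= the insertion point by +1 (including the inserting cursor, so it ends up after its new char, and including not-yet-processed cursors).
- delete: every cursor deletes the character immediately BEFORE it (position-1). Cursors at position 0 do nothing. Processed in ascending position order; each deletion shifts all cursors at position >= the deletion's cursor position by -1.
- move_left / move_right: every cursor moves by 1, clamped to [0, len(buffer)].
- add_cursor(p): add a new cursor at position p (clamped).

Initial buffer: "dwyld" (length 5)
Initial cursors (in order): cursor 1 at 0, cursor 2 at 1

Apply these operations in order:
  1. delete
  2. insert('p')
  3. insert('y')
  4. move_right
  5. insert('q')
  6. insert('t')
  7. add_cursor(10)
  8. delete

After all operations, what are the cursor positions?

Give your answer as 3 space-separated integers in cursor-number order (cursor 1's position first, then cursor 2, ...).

After op 1 (delete): buffer="wyld" (len 4), cursors c1@0 c2@0, authorship ....
After op 2 (insert('p')): buffer="ppwyld" (len 6), cursors c1@2 c2@2, authorship 12....
After op 3 (insert('y')): buffer="ppyywyld" (len 8), cursors c1@4 c2@4, authorship 1212....
After op 4 (move_right): buffer="ppyywyld" (len 8), cursors c1@5 c2@5, authorship 1212....
After op 5 (insert('q')): buffer="ppyywqqyld" (len 10), cursors c1@7 c2@7, authorship 1212.12...
After op 6 (insert('t')): buffer="ppyywqqttyld" (len 12), cursors c1@9 c2@9, authorship 1212.1212...
After op 7 (add_cursor(10)): buffer="ppyywqqttyld" (len 12), cursors c1@9 c2@9 c3@10, authorship 1212.1212...
After op 8 (delete): buffer="ppyywqqld" (len 9), cursors c1@7 c2@7 c3@7, authorship 1212.12..

Answer: 7 7 7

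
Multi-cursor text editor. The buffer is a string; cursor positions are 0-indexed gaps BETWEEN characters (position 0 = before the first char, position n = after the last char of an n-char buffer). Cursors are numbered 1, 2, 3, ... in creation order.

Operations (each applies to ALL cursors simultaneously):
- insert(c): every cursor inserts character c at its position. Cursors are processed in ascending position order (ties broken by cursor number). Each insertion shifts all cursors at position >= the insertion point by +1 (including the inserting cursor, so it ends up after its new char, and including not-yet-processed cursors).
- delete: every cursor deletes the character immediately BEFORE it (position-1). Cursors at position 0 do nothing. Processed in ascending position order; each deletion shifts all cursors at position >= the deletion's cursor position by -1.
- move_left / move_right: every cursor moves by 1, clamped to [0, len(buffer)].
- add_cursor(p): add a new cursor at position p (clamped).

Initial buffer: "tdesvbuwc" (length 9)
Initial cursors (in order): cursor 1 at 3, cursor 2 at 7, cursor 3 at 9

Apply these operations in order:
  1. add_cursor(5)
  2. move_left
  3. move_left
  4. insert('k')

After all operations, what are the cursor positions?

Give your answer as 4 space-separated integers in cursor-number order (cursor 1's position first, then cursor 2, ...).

After op 1 (add_cursor(5)): buffer="tdesvbuwc" (len 9), cursors c1@3 c4@5 c2@7 c3@9, authorship .........
After op 2 (move_left): buffer="tdesvbuwc" (len 9), cursors c1@2 c4@4 c2@6 c3@8, authorship .........
After op 3 (move_left): buffer="tdesvbuwc" (len 9), cursors c1@1 c4@3 c2@5 c3@7, authorship .........
After op 4 (insert('k')): buffer="tkdeksvkbukwc" (len 13), cursors c1@2 c4@5 c2@8 c3@11, authorship .1..4..2..3..

Answer: 2 8 11 5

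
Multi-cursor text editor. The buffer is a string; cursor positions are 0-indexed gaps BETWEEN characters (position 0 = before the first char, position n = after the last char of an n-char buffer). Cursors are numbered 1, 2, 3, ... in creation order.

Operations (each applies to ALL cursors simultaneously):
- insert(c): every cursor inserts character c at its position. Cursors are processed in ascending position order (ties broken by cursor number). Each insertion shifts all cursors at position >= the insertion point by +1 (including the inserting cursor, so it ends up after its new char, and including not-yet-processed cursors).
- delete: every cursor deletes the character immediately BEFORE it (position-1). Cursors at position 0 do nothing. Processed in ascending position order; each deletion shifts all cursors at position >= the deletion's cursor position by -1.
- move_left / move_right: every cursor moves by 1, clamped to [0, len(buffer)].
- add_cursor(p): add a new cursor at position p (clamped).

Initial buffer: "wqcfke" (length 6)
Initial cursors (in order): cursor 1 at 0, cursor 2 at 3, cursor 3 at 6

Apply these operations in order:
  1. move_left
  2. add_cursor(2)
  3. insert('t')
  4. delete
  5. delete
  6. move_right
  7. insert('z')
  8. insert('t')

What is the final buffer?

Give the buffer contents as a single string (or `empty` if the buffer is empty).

After op 1 (move_left): buffer="wqcfke" (len 6), cursors c1@0 c2@2 c3@5, authorship ......
After op 2 (add_cursor(2)): buffer="wqcfke" (len 6), cursors c1@0 c2@2 c4@2 c3@5, authorship ......
After op 3 (insert('t')): buffer="twqttcfkte" (len 10), cursors c1@1 c2@5 c4@5 c3@9, authorship 1..24...3.
After op 4 (delete): buffer="wqcfke" (len 6), cursors c1@0 c2@2 c4@2 c3@5, authorship ......
After op 5 (delete): buffer="cfe" (len 3), cursors c1@0 c2@0 c4@0 c3@2, authorship ...
After op 6 (move_right): buffer="cfe" (len 3), cursors c1@1 c2@1 c4@1 c3@3, authorship ...
After op 7 (insert('z')): buffer="czzzfez" (len 7), cursors c1@4 c2@4 c4@4 c3@7, authorship .124..3
After op 8 (insert('t')): buffer="czzztttfezt" (len 11), cursors c1@7 c2@7 c4@7 c3@11, authorship .124124..33

Answer: czzztttfezt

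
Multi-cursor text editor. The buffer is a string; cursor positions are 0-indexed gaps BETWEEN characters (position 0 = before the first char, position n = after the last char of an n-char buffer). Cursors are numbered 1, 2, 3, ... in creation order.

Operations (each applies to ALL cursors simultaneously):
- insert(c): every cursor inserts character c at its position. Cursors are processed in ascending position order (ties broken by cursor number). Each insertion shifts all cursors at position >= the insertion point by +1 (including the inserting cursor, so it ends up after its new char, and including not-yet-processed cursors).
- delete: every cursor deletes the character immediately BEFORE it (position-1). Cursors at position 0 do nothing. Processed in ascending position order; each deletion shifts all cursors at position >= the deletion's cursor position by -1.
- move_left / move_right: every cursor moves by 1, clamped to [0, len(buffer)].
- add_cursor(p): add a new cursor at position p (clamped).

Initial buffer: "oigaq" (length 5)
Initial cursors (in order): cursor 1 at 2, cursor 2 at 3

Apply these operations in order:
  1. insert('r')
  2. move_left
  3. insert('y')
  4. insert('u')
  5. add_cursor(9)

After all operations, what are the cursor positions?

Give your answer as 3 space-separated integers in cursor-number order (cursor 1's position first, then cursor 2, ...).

After op 1 (insert('r')): buffer="oirgraq" (len 7), cursors c1@3 c2@5, authorship ..1.2..
After op 2 (move_left): buffer="oirgraq" (len 7), cursors c1@2 c2@4, authorship ..1.2..
After op 3 (insert('y')): buffer="oiyrgyraq" (len 9), cursors c1@3 c2@6, authorship ..11.22..
After op 4 (insert('u')): buffer="oiyurgyuraq" (len 11), cursors c1@4 c2@8, authorship ..111.222..
After op 5 (add_cursor(9)): buffer="oiyurgyuraq" (len 11), cursors c1@4 c2@8 c3@9, authorship ..111.222..

Answer: 4 8 9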